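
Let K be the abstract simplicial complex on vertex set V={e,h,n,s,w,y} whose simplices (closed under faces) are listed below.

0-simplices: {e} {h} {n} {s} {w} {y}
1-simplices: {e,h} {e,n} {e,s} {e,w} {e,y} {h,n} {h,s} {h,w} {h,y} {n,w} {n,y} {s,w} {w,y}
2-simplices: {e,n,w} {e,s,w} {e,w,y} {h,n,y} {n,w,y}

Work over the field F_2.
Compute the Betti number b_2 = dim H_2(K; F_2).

n_0=6 n_1=13 n_2=5  [Z2]
∂1: piv[eh,en,es,ew,ey] rk=5  ker:hn,hs,hw,hy,nw,ny,sw,wy
∂2: piv[enw,esw,ewy,hny,nwy] rk=5
b_2=(5−5)−0=0

b_2=0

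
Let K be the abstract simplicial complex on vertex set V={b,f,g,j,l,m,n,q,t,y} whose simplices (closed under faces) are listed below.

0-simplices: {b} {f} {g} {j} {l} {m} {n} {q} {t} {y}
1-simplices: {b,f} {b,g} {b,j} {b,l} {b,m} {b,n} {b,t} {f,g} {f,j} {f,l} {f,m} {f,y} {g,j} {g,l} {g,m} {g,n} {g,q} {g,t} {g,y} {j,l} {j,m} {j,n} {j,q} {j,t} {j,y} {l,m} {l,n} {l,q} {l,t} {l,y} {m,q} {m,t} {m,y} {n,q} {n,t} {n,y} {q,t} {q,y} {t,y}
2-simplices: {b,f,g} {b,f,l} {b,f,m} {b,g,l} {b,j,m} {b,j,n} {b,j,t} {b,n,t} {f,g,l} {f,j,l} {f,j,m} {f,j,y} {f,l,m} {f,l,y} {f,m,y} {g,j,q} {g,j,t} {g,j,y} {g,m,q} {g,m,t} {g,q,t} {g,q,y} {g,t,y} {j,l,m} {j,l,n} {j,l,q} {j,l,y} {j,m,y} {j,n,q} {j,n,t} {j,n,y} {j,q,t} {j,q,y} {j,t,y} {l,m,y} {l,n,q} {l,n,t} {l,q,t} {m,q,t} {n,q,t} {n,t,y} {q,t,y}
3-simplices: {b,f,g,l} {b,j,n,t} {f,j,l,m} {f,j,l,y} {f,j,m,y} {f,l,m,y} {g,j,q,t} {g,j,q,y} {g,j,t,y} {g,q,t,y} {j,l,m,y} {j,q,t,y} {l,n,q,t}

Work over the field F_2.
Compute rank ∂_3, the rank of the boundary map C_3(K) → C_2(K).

n_0=10 n_1=39 n_2=42 n_3=13  [Z2]
∂1: piv[bf,bg,bj,bl,bm,bn,bt,fy,gq] rk=9  ker:fg,fj,fl,fm,gj,gl,gm,gn,gt,gy,jl,jm,jn,jq,jt,jy,lm,ln,lq,lt,ly,mq,mt,my,nq,nt,ny,qt,qy,ty
∂2: piv[bfg,bfl,bfm,bgl,bjm,bjn,bjt,bnt,fjl,fjm,fjy,flm,fly,fmy,gjq,gjt,gjy,gmq,gmt,gqt,gqy,gty,jln,jlq,jnq,jny,lnt] rk=27  ker:fgl,jlm,jly,jmy,jnt,jqt,jqy,jty,lmy,lnq,lqt,mqt,nqt,nty,qty
∂3: piv[bfgl,bjnt,fjlm,fjly,fjmy,flmy,gjqt,gjqy,gjty,gqty,lnqt] rk=11  ker:jlmy,jqty
rk∂_3=11

rank∂_3=11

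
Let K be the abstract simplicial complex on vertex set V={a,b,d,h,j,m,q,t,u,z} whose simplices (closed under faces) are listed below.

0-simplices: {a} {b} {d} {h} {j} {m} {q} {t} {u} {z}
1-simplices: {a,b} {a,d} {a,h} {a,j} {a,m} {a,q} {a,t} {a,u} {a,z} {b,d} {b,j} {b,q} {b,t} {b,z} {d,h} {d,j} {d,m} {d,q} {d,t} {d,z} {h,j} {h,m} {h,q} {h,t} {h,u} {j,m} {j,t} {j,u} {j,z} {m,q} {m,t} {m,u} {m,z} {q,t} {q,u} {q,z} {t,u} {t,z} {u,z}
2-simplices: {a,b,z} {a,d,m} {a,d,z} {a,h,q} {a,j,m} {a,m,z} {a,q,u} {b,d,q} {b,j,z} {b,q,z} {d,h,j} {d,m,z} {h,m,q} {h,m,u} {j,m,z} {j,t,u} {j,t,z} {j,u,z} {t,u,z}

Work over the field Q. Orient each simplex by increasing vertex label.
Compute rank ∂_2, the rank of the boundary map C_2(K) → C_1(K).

n_0=10 n_1=39 n_2=19  [Q]
∂1: piv[ab,ad,ah,aj,am,aq,at,au,az] rk=9  ker:bd,bj,bq,bt,bz,dh,dj,dm,dq,dt,dz,hj,hm,hq,ht,hu,jm,jt,ju,jz,mq,mt,mu,mz,qt,qu,qz,tu,tz,uz
∂2: piv[abz,adm,adz,ahq,ajm,amz,aqu,bdq,bjz,bqz,dhj,hmq,hmu,jmz,jtu,jtz,juz] rk=17  ker:dmz,tuz
rk∂_2=17

rank∂_2=17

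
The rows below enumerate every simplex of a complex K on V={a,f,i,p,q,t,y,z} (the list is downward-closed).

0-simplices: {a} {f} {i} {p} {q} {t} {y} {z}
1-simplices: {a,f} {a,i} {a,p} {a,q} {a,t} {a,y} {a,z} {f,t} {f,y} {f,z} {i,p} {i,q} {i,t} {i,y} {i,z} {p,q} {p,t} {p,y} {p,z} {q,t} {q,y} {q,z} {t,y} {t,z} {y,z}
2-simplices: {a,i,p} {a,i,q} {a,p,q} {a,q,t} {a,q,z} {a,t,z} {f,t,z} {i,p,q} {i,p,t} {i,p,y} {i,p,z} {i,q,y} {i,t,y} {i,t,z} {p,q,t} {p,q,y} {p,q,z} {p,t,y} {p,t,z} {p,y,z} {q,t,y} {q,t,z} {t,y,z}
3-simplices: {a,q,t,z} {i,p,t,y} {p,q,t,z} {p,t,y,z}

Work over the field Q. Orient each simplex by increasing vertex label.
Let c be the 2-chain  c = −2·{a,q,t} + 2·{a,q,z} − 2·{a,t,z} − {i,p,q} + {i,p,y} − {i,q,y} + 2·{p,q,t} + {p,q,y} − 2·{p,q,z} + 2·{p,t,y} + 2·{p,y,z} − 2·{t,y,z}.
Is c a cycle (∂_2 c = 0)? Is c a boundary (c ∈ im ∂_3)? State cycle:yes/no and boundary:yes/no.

n_0=8 n_1=25 n_2=23 n_3=4  [Q]
∂1: piv[af,ai,ap,aq,at,ay,az] rk=7  ker:ft,fy,fz,ip,iq,it,iy,iz,pq,pt,py,pz,qt,qy,qz,ty,tz,yz
∂2: piv[aip,aiq,apq,aqt,aqz,atz,ftz,ipt,ipy,ipz,iqy,ity,itz,pqt,pyz] rk=15  ker:ipq,pqy,pqz,pty,ptz,qty,qtz,tyz
∂3: piv[aqtz,ipty,pqtz,ptyz] rk=4
∂2c = 0
c vs im∂3: residual ≠ 0 ⇒ not boundary

cycle:yes boundary:no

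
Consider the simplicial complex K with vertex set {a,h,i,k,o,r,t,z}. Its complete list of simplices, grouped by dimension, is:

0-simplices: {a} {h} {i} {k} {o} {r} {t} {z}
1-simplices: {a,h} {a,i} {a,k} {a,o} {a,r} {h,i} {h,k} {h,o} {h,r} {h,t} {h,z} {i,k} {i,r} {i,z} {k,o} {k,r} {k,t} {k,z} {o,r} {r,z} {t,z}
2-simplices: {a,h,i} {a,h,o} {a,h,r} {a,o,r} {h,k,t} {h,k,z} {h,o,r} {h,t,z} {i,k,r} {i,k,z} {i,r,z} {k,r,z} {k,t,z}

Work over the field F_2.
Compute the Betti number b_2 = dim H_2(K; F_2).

b_2=3

n_0=8 n_1=21 n_2=13  [Z2]
∂1: piv[ah,ai,ak,ao,ar,ht,hz] rk=7  ker:hi,hk,ho,hr,ik,ir,iz,ko,kr,kt,kz,or,rz,tz
∂2: piv[ahi,aho,ahr,aor,hkt,hkz,htz,ikr,ikz,irz] rk=10  ker:hor,krz,ktz
b_2=(13−10)−0=3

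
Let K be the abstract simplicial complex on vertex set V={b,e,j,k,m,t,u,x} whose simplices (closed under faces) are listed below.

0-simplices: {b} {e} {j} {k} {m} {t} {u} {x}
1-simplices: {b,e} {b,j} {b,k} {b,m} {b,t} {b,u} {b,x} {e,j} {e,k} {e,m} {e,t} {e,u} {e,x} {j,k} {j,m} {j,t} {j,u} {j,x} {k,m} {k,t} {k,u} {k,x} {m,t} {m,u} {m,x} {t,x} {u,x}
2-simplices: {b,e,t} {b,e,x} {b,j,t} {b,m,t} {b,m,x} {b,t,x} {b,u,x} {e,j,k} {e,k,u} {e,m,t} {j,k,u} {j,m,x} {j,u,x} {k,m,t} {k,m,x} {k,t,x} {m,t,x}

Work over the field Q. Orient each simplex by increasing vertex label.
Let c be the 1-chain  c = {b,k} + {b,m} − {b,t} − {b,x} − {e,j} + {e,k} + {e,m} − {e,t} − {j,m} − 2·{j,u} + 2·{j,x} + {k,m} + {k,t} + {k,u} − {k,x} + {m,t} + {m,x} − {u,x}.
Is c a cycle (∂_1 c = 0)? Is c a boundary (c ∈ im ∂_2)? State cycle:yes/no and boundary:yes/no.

n_0=8 n_1=27 n_2=17  [Q]
∂1: piv[be,bj,bk,bm,bt,bu,bx] rk=7  ker:ej,ek,em,et,eu,ex,jk,jm,jt,ju,jx,km,kt,ku,kx,mt,mu,mx,tx,ux
∂2: piv[bet,bex,bjt,bmt,bmx,btx,bux,ejk,eku,emt,jku,jmx,jux,kmt,kmx] rk=15  ker:ktx,mtx
∂1c = 0
c vs im∂2: residual ≠ 0 ⇒ not boundary

cycle:yes boundary:no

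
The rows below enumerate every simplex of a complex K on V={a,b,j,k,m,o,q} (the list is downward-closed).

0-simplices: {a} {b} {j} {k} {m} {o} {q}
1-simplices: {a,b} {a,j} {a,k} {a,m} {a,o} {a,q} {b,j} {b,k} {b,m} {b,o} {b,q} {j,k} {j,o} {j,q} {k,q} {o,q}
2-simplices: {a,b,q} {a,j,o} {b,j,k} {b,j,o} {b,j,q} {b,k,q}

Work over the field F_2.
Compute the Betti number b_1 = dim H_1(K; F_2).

b_1=4

n_0=7 n_1=16 n_2=6  [Z2]
∂1: piv[ab,aj,ak,am,ao,aq] rk=6  ker:bj,bk,bm,bo,bq,jk,jo,jq,kq,oq
∂2: piv[abq,ajo,bjk,bjo,bjq,bkq] rk=6
b_1=(16−6)−6=4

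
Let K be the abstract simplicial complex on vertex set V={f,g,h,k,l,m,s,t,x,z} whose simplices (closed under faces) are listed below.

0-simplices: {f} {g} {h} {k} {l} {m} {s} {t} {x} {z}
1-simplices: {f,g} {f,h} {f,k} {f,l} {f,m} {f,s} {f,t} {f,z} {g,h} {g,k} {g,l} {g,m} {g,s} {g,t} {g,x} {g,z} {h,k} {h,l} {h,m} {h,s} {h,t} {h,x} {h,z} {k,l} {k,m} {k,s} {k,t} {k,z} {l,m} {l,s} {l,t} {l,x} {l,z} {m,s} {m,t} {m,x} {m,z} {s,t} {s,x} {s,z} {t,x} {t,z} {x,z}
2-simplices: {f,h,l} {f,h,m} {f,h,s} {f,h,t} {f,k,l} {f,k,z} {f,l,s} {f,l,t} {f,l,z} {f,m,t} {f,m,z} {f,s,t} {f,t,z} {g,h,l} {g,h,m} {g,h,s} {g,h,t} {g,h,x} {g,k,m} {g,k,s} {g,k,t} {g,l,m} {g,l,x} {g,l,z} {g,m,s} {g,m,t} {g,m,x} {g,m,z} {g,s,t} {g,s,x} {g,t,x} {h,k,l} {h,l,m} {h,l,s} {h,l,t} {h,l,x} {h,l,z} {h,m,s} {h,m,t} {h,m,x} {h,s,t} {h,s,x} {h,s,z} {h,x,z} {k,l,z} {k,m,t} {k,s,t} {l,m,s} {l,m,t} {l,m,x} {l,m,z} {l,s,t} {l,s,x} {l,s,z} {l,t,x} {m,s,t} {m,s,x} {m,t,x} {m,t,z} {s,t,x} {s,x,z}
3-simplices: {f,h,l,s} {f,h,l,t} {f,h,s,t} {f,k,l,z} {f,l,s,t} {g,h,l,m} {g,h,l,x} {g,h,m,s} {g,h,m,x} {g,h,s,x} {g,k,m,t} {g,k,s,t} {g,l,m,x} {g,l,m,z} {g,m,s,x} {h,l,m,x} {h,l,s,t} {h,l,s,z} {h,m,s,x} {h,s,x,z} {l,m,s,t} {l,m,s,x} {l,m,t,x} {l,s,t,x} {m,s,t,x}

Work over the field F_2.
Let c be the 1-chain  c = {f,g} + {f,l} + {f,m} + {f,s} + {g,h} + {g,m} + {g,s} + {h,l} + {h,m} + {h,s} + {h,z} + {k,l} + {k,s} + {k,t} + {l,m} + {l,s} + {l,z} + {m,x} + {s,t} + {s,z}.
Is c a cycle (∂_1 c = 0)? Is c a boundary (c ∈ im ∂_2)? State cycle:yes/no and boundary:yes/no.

n_0=10 n_1=43 n_2=61 n_3=25  [Z2]
∂1: piv[fg,fh,fk,fl,fm,fs,ft,fz,gx] rk=9  ker:gh,gk,gl,gm,gs,gt,gz,hk,hl,hm,hs,ht,hx,hz,kl,km,ks,kt,kz,lm,ls,lt,lx,lz,ms,mt,mx,mz,st,sx,sz,tx,tz,xz
∂2: piv[fhl,fhm,fhs,fht,fkl,fkz,fls,flt,flz,fmt,fmz,fst,ftz,ghl,ghm,ghs,ght,ghx,gkm,gks,gkt,glm,glx,glz,gms,gmx,gsx,gtx,hkl,hlz,hsz,hxz] rk=32  ker:gmt,gmz,gst,hlm,hls,hlt,hlx,hms,hmt,hmx,hst,hsx,klz,kmt,kst,lms,lmt,lmx,lmz,lst,lsx,lsz,ltx,mst,msx,mtx,mtz,stx,sxz
∂3: piv[fhls,fhlt,fhst,fklz,flst,ghlm,ghlx,ghms,ghmx,ghsx,gkmt,gkst,glmx,glmz,gmsx,hlsz,hsxz,lmst,lmsx,lmtx,lstx] rk=21  ker:hlmx,hlst,hmsx,mstx
∂1c = {h} + {k} + {m} + {s} + {x} + {z}

cycle:no boundary:no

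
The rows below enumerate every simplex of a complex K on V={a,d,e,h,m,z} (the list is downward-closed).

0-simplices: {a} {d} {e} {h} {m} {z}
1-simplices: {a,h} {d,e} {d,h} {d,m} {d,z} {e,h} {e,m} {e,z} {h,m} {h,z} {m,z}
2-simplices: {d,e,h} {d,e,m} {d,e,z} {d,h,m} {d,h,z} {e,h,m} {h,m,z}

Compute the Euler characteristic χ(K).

χ(K)=2

n_0=6 n_1=11 n_2=7
χ=+6−11+7=2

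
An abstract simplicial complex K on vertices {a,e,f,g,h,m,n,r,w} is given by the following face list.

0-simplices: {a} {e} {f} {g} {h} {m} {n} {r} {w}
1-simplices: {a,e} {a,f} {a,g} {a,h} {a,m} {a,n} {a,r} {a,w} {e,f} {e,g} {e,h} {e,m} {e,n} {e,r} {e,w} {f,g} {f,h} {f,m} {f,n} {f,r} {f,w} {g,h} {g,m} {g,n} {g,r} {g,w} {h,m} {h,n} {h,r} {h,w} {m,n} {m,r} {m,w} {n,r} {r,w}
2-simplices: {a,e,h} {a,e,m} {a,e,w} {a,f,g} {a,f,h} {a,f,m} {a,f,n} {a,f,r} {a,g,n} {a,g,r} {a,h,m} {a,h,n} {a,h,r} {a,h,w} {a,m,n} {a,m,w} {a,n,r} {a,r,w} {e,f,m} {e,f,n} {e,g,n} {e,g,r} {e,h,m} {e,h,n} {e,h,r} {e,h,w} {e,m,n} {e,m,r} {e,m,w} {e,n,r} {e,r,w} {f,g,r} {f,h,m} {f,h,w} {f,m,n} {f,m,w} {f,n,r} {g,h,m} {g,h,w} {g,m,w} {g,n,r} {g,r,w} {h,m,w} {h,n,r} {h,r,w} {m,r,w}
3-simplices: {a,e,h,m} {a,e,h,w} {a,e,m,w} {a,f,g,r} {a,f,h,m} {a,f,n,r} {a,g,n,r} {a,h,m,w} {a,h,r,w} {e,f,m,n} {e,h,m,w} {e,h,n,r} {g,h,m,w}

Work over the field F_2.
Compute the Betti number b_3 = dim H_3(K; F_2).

n_0=9 n_1=35 n_2=46 n_3=13  [Z2]
∂1: piv[ae,af,ag,ah,am,an,ar,aw] rk=8  ker:ef,eg,eh,em,en,er,ew,fg,fh,fm,fn,fr,fw,gh,gm,gn,gr,gw,hm,hn,hr,hw,mn,mr,mw,nr,rw
∂2: piv[aeh,aem,aew,afg,afh,afm,afn,afr,agn,agr,ahm,ahn,ahr,ahw,amn,amw,anr,arw,efm,efn,egn,egr,emr,fhw,ghm,ghw,grw] rk=27  ker:ehm,ehn,ehr,ehw,emn,emw,enr,erw,fgr,fhm,fmn,fmw,fnr,gmw,gnr,hmw,hnr,hrw,mrw
∂3: piv[aehm,aehw,aemw,afgr,afhm,afnr,agnr,ahmw,ahrw,efmn,ehnr,ghmw] rk=12  ker:ehmw
b_3=(13−12)−0=1

b_3=1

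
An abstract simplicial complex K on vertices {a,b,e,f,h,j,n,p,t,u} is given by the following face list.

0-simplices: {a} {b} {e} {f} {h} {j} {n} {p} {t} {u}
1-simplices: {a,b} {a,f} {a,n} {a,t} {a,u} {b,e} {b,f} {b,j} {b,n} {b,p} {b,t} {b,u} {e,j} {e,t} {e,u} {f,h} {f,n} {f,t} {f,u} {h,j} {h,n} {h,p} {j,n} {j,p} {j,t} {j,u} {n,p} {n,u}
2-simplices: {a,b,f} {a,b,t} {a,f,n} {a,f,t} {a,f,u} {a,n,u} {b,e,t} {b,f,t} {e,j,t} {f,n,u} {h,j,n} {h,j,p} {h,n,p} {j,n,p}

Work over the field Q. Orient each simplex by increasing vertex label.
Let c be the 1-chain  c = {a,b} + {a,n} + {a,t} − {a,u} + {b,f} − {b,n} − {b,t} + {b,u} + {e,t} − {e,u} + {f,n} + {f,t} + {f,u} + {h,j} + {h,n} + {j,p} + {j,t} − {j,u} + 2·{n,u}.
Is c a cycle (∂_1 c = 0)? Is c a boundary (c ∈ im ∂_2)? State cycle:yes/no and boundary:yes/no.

n_0=10 n_1=28 n_2=14  [Q]
∂1: piv[ab,af,an,at,au,be,bj,bp,fh] rk=9  ker:bf,bn,bt,bu,ej,et,eu,fn,ft,fu,hj,hn,hp,jn,jp,jt,ju,np,nu
∂2: piv[abf,abt,afn,aft,afu,anu,bet,ejt,hjn,hjp,hnp] rk=11  ker:bft,fnu,jnp
∂1c = −2·{a} + {b} − 2·{f} − 2·{h} + {p} + 3·{t} + {u}

cycle:no boundary:no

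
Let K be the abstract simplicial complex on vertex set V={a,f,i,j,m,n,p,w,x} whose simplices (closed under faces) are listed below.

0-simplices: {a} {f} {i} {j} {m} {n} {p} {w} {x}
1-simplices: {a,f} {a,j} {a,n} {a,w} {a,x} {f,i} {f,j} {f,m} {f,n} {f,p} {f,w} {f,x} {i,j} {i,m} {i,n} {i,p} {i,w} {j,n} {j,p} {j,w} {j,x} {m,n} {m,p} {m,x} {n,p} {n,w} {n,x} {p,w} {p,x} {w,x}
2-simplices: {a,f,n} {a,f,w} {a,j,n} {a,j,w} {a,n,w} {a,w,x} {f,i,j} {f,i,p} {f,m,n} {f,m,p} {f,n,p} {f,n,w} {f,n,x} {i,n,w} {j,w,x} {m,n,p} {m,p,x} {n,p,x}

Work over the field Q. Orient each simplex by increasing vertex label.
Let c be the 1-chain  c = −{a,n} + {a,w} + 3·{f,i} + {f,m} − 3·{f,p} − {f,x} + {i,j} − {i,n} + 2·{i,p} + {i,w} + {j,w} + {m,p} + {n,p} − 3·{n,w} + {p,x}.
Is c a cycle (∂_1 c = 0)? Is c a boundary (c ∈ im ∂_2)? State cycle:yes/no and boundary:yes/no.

cycle:yes boundary:no

n_0=9 n_1=30 n_2=18  [Q]
∂1: piv[af,aj,an,aw,ax,fi,fm,fp] rk=8  ker:fj,fn,fw,fx,ij,im,in,ip,iw,jn,jp,jw,jx,mn,mp,mx,np,nw,nx,pw,px,wx
∂2: piv[afn,afw,ajn,ajw,anw,awx,fij,fip,fmn,fmp,fnp,fnx,inw,jwx,mpx,npx] rk=16  ker:fnw,mnp
∂1c = 0
c vs im∂2: residual ≠ 0 ⇒ not boundary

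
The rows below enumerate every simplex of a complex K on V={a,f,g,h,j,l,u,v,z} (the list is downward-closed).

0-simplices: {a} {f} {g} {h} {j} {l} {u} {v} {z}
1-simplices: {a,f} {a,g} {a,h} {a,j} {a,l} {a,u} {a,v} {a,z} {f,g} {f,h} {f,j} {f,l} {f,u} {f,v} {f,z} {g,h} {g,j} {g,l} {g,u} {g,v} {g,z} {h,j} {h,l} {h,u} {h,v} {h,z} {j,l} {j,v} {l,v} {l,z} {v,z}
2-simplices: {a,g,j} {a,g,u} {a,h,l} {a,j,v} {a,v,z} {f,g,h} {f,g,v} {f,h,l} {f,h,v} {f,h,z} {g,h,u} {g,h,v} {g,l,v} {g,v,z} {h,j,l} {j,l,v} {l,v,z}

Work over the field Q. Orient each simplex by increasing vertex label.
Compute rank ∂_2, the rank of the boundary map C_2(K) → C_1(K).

n_0=9 n_1=31 n_2=17  [Q]
∂1: piv[af,ag,ah,aj,al,au,av,az] rk=8  ker:fg,fh,fj,fl,fu,fv,fz,gh,gj,gl,gu,gv,gz,hj,hl,hu,hv,hz,jl,jv,lv,lz,vz
∂2: piv[agj,agu,ahl,ajv,avz,fgh,fgv,fhl,fhv,fhz,ghu,glv,gvz,hjl,jlv,lvz] rk=16  ker:ghv
rk∂_2=16

rank∂_2=16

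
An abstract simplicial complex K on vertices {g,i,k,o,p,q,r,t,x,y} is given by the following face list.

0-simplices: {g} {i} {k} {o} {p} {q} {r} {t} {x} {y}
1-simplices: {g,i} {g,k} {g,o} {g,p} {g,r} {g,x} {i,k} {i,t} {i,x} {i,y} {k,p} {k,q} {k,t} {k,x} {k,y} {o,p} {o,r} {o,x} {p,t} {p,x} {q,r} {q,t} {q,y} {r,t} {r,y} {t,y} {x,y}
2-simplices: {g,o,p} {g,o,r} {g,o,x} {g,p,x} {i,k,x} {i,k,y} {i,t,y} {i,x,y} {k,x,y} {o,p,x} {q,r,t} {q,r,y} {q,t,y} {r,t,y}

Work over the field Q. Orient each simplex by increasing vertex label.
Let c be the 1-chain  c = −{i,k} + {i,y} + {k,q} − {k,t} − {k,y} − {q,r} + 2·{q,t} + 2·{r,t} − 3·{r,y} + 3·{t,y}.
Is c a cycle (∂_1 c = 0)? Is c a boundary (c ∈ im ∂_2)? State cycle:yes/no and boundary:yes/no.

cycle:yes boundary:no

n_0=10 n_1=27 n_2=14  [Q]
∂1: piv[gi,gk,go,gp,gr,gx,it,iy,kq] rk=9  ker:ik,ix,kp,kt,kx,ky,op,or,ox,pt,px,qr,qt,qy,rt,ry,ty,xy
∂2: piv[gop,gor,gox,gpx,ikx,iky,ity,ixy,qrt,qry,qty] rk=11  ker:kxy,opx,rty
∂1c = 0
c vs im∂2: residual ≠ 0 ⇒ not boundary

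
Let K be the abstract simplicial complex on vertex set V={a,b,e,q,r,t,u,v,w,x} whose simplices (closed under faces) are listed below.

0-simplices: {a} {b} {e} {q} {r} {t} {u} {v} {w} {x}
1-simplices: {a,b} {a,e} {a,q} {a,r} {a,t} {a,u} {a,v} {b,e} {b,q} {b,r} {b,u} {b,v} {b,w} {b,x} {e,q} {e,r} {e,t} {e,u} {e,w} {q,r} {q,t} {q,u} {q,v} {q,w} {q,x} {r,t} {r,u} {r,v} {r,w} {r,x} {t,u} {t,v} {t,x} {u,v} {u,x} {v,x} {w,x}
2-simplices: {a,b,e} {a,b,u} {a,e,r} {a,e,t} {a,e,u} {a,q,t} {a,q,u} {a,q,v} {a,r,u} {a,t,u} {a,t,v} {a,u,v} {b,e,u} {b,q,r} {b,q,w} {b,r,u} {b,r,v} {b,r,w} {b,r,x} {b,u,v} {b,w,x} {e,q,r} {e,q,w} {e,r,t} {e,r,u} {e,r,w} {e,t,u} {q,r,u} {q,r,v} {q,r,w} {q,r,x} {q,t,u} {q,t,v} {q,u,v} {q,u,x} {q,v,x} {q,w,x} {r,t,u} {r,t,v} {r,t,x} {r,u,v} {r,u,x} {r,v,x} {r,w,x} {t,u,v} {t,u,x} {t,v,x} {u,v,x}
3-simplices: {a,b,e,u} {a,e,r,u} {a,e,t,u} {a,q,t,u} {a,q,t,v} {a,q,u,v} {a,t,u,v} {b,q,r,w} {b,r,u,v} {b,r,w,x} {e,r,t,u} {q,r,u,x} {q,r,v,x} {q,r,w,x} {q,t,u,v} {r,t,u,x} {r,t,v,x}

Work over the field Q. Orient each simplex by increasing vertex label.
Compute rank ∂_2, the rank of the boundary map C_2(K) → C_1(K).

n_0=10 n_1=37 n_2=48 n_3=17  [Q]
∂1: piv[ab,ae,aq,ar,at,au,av,bw,bx] rk=9  ker:be,bq,br,bu,bv,eq,er,et,eu,ew,qr,qt,qu,qv,qw,qx,rt,ru,rv,rw,rx,tu,tv,tx,uv,ux,vx,wx
∂2: piv[abe,abu,aer,aet,aeu,aqt,aqu,aqv,aru,atu,atv,auv,bqr,bqw,bru,brv,brw,brx,buv,bwx,eqr,eqw,ert,qru,qrx,qux,qvx,rtx] rk=28  ker:beu,eru,erw,etu,qrv,qrw,qtu,qtv,quv,qwx,rtu,rtv,ruv,rux,rvx,rwx,tuv,tux,tvx,uvx
∂3: piv[abeu,aeru,aetu,aqtu,aqtv,aquv,atuv,bqrw,bruv,brwx,ertu,qrux,qrvx,qrwx,rtux,rtvx] rk=16  ker:qtuv
rk∂_2=28

rank∂_2=28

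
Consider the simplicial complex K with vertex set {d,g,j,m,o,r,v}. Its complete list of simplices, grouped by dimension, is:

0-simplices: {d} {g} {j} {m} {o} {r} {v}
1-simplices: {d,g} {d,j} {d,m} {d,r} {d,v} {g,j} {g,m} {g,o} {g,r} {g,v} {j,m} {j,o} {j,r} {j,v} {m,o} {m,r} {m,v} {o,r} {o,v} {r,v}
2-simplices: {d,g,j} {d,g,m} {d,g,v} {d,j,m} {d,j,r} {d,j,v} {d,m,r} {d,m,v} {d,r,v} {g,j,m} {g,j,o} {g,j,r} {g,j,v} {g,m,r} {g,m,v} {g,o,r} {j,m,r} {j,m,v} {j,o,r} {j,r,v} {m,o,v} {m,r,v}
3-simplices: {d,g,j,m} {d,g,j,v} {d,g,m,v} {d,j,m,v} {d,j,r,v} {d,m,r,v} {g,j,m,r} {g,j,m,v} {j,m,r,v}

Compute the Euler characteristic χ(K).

n_0=7 n_1=20 n_2=22 n_3=9
χ=+7−20+22−9=0

χ(K)=0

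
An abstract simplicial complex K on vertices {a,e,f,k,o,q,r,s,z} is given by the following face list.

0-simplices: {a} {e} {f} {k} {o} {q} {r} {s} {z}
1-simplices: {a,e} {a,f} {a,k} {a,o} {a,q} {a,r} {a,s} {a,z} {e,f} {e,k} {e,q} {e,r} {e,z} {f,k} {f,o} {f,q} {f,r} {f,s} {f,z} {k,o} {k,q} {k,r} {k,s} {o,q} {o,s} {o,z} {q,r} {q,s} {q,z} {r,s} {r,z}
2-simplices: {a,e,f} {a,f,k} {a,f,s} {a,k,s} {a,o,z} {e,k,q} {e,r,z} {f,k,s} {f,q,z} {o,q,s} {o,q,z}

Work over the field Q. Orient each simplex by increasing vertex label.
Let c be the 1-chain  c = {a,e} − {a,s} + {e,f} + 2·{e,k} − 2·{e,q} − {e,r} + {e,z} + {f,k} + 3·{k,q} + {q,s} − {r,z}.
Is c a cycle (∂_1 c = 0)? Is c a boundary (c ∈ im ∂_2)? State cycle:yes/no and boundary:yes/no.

n_0=9 n_1=31 n_2=11  [Q]
∂1: piv[ae,af,ak,ao,aq,ar,as,az] rk=8  ker:ef,ek,eq,er,ez,fk,fo,fq,fr,fs,fz,ko,kq,kr,ks,oq,os,oz,qr,qs,qz,rs,rz
∂2: piv[aef,afk,afs,aks,aoz,ekq,erz,fqz,oqs,oqz] rk=10  ker:fks
∂1c = 0
c vs im∂2: residual ≠ 0 ⇒ not boundary

cycle:yes boundary:no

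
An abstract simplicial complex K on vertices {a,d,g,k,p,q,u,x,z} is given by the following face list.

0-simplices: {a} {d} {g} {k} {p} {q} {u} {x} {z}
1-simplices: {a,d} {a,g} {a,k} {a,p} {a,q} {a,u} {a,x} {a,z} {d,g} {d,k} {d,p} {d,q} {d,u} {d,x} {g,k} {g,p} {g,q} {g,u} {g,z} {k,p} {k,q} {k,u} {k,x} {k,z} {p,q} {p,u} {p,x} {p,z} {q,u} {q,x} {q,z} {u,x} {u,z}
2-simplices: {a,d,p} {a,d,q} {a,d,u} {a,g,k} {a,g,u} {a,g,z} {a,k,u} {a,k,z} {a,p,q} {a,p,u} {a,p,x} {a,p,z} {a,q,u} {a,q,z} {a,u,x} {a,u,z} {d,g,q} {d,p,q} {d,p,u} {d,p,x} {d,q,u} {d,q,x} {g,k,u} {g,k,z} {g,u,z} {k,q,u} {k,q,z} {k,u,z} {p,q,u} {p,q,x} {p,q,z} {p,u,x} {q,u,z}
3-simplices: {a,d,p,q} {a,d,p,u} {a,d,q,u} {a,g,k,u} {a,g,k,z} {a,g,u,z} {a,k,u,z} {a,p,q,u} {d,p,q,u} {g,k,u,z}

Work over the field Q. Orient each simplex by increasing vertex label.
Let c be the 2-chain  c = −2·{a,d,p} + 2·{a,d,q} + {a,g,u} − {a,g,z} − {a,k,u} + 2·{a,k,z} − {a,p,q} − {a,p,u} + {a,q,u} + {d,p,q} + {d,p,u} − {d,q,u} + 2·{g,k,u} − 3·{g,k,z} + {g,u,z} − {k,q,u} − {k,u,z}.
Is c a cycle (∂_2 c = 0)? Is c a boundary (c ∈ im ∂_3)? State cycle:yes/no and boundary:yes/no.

cycle:no boundary:no

n_0=9 n_1=33 n_2=33 n_3=10  [Q]
∂1: piv[ad,ag,ak,ap,aq,au,ax,az] rk=8  ker:dg,dk,dp,dq,du,dx,gk,gp,gq,gu,gz,kp,kq,ku,kx,kz,pq,pu,px,pz,qu,qx,qz,ux,uz
∂2: piv[adp,adq,adu,agk,agu,agz,aku,akz,apq,apu,apx,apz,aqu,aqz,aux,auz,dgq,dpx,dqx,kqu] rk=20  ker:dpq,dpu,dqu,gku,gkz,guz,kqz,kuz,pqu,pqx,pqz,pux,quz
∂3: piv[adpq,adpu,adqu,agku,agkz,aguz,akuz,apqu] rk=8  ker:dpqu,gkuz
∂2c = {a,k} − {a,z} − {g,k} + {g,z} − {k,q} + {k,u} − {q,u}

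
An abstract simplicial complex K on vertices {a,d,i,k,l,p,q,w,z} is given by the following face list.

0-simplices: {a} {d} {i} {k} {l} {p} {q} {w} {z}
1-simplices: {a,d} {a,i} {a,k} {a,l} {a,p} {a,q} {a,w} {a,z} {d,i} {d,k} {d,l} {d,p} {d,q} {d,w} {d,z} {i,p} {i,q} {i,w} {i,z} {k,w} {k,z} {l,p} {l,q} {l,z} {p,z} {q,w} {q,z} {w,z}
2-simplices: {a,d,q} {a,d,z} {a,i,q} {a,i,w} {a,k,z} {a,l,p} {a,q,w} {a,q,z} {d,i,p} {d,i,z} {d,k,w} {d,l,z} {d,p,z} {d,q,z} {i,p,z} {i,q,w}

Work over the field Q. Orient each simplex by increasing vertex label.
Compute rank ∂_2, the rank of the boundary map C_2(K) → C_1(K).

rank∂_2=13

n_0=9 n_1=28 n_2=16  [Q]
∂1: piv[ad,ai,ak,al,ap,aq,aw,az] rk=8  ker:di,dk,dl,dp,dq,dw,dz,ip,iq,iw,iz,kw,kz,lp,lq,lz,pz,qw,qz,wz
∂2: piv[adq,adz,aiq,aiw,akz,alp,aqw,aqz,dip,diz,dkw,dlz,dpz] rk=13  ker:dqz,ipz,iqw
rk∂_2=13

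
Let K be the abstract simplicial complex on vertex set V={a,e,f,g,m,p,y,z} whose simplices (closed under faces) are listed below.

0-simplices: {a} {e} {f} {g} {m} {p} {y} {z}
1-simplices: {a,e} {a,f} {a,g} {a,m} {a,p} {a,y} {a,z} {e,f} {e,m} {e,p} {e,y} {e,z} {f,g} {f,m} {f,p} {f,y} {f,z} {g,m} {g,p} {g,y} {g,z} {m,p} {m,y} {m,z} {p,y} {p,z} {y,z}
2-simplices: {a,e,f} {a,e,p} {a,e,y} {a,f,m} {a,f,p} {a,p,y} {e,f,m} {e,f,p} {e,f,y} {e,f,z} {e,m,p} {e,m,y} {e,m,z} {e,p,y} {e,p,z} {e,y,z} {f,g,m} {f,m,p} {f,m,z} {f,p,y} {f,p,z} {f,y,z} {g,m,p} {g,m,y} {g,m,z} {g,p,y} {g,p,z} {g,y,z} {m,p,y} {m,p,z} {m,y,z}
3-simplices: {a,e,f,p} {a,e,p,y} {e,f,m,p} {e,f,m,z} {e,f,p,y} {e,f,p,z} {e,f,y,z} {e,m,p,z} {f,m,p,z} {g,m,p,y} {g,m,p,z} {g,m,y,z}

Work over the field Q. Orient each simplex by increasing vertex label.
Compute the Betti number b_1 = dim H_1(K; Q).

n_0=8 n_1=27 n_2=31 n_3=12  [Q]
∂1: piv[ae,af,ag,am,ap,ay,az] rk=7  ker:ef,em,ep,ey,ez,fg,fm,fp,fy,fz,gm,gp,gy,gz,mp,my,mz,py,pz,yz
∂2: piv[aef,aep,aey,afm,afp,apy,efm,efy,efz,emp,emy,emz,epz,eyz,fgm,gmp,gmy,gmz] rk=18  ker:efp,epy,fmp,fmz,fpy,fpz,fyz,gpy,gpz,gyz,mpy,mpz,myz
∂3: piv[aefp,aepy,efmp,efmz,efpy,efpz,efyz,empz,gmpy,gmpz,gmyz] rk=11  ker:fmpz
b_1=(27−7)−18=2

b_1=2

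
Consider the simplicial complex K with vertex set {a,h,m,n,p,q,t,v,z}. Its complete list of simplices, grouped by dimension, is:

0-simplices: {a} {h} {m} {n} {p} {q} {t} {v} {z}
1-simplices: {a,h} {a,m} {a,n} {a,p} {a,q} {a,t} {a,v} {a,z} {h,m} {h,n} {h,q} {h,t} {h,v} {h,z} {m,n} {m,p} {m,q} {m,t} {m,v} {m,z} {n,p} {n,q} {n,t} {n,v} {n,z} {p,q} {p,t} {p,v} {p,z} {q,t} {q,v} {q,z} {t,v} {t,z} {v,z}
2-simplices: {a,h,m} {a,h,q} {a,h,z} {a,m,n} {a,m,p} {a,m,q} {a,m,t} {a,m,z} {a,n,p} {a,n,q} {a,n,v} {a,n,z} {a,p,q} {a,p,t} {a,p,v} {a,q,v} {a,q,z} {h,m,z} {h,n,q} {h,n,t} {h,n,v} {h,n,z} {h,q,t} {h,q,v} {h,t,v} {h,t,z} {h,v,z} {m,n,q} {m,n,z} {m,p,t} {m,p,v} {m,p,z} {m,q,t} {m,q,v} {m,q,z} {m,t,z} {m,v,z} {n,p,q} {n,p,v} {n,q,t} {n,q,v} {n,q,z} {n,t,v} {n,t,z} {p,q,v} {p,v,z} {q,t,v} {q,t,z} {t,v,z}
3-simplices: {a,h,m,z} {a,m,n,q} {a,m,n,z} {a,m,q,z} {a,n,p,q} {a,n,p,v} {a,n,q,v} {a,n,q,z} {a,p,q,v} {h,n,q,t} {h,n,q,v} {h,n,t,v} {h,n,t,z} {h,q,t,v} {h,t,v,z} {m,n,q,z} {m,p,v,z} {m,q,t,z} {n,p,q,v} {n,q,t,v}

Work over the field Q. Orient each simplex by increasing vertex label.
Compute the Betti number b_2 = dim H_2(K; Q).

n_0=9 n_1=35 n_2=49 n_3=20  [Q]
∂1: piv[ah,am,an,ap,aq,at,av,az] rk=8  ker:hm,hn,hq,ht,hv,hz,mn,mp,mq,mt,mv,mz,np,nq,nt,nv,nz,pq,pt,pv,pz,qt,qv,qz,tv,tz,vz
∂2: piv[ahm,ahq,ahz,amn,amp,amq,amt,amz,anp,anq,anv,anz,apq,apt,apv,aqv,aqz,hnq,hnt,hnv,hqt,htv,htz,hvz,mpv,mpz,mqt] rk=27  ker:hmz,hnz,hqv,mnq,mnz,mpt,mqv,mqz,mtz,mvz,npq,npv,nqt,nqv,nqz,ntv,ntz,pqv,pvz,qtv,qtz,tvz
∂3: piv[ahmz,amnq,amnz,amqz,anpq,anpv,anqv,anqz,apqv,hnqt,hnqv,hntv,hntz,hqtv,htvz,mpvz,mqtz] rk=17  ker:mnqz,npqv,nqtv
b_2=(49−27)−17=5

b_2=5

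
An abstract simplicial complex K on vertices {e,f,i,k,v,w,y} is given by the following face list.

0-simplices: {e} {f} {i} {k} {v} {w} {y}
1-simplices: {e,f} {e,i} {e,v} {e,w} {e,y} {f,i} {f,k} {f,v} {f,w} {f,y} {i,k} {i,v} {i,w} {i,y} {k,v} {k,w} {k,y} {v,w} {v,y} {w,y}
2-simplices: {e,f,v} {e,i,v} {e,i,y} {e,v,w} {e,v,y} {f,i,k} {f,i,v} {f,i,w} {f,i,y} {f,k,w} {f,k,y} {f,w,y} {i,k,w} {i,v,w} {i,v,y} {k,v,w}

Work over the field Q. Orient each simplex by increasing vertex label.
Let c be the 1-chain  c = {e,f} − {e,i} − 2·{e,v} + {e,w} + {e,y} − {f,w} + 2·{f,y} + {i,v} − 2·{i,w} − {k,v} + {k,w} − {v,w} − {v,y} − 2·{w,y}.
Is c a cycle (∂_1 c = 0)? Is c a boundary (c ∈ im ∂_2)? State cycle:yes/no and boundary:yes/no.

cycle:yes boundary:yes

n_0=7 n_1=20 n_2=16  [Q]
∂1: piv[ef,ei,ev,ew,ey,fk] rk=6  ker:fi,fv,fw,fy,ik,iv,iw,iy,kv,kw,ky,vw,vy,wy
∂2: piv[efv,eiv,eiy,evw,evy,fik,fiv,fiw,fiy,fkw,fky,fwy,ivw,kvw] rk=14  ker:ikw,ivy
∂1c = 0
c vs im∂2: reduces to 0 ⇒ boundary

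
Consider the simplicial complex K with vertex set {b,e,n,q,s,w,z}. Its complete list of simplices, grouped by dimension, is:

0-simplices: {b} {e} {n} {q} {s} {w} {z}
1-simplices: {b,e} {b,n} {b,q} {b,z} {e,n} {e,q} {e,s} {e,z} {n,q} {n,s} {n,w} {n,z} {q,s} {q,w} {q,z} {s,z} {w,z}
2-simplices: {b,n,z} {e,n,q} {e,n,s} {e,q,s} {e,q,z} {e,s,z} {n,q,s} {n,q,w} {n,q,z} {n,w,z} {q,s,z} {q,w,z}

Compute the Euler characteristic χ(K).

χ(K)=2

n_0=7 n_1=17 n_2=12
χ=+7−17+12=2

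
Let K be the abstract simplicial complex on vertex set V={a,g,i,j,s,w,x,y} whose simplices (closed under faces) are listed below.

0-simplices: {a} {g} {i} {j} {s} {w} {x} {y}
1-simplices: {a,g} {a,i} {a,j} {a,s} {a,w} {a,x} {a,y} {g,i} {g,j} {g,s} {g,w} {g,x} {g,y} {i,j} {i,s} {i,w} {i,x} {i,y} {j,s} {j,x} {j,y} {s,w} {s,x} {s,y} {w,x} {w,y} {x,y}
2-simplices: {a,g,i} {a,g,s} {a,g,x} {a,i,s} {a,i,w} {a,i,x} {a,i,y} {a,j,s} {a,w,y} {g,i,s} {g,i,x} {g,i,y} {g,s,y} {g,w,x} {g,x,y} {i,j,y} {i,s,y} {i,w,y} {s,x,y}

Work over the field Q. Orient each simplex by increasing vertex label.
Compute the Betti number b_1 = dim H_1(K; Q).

b_1=5

n_0=8 n_1=27 n_2=19  [Q]
∂1: piv[ag,ai,aj,as,aw,ax,ay] rk=7  ker:gi,gj,gs,gw,gx,gy,ij,is,iw,ix,iy,js,jx,jy,sw,sx,sy,wx,wy,xy
∂2: piv[agi,ags,agx,ais,aiw,aix,aiy,ajs,awy,giy,gsy,gwx,gxy,ijy,sxy] rk=15  ker:gis,gix,isy,iwy
b_1=(27−7)−15=5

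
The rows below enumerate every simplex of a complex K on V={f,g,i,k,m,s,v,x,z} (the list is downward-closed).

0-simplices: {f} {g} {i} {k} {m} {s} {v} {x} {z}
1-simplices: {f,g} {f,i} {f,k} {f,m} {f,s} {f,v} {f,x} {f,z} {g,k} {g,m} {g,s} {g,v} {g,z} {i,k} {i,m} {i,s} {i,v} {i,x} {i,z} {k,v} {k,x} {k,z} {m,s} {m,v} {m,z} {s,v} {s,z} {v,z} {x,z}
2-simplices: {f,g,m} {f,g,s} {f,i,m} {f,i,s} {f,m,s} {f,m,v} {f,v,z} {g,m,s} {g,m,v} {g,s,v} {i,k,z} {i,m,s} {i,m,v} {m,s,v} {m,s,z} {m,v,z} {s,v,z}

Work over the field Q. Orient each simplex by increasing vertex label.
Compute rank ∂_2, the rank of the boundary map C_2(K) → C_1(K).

rank∂_2=13

n_0=9 n_1=29 n_2=17  [Q]
∂1: piv[fg,fi,fk,fm,fs,fv,fx,fz] rk=8  ker:gk,gm,gs,gv,gz,ik,im,is,iv,ix,iz,kv,kx,kz,ms,mv,mz,sv,sz,vz,xz
∂2: piv[fgm,fgs,fim,fis,fms,fmv,fvz,gmv,gsv,ikz,imv,msz,mvz] rk=13  ker:gms,ims,msv,svz
rk∂_2=13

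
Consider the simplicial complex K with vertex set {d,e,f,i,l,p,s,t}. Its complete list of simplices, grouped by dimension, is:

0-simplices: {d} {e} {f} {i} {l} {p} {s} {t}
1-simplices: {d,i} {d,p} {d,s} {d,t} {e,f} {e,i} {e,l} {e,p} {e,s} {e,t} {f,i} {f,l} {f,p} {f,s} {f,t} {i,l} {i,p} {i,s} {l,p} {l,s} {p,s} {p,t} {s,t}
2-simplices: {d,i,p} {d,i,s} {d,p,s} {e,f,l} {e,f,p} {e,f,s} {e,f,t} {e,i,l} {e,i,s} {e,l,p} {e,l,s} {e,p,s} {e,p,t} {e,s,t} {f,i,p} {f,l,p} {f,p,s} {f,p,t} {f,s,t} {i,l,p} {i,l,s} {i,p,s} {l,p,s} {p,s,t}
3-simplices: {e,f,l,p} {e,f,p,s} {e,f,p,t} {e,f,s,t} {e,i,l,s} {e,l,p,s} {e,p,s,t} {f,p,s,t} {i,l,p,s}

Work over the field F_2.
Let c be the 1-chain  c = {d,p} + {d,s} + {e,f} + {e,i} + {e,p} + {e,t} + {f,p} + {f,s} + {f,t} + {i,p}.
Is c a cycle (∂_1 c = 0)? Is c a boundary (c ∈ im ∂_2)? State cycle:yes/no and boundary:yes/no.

n_0=8 n_1=23 n_2=24 n_3=9  [Z2]
∂1: piv[di,dp,ds,dt,ef,ei,el] rk=7  ker:ep,es,et,fi,fl,fp,fs,ft,il,ip,is,lp,ls,ps,pt,st
∂2: piv[dip,dis,dps,efl,efp,efs,eft,eil,eis,elp,els,eps,ept,est,fip] rk=15  ker:flp,fps,fpt,fst,ilp,ils,ips,lps,pst
∂3: piv[eflp,efps,efpt,efst,eils,elps,epst,ilps] rk=8  ker:fpst
∂1c = 0
c vs im∂2: reduces to 0 ⇒ boundary

cycle:yes boundary:yes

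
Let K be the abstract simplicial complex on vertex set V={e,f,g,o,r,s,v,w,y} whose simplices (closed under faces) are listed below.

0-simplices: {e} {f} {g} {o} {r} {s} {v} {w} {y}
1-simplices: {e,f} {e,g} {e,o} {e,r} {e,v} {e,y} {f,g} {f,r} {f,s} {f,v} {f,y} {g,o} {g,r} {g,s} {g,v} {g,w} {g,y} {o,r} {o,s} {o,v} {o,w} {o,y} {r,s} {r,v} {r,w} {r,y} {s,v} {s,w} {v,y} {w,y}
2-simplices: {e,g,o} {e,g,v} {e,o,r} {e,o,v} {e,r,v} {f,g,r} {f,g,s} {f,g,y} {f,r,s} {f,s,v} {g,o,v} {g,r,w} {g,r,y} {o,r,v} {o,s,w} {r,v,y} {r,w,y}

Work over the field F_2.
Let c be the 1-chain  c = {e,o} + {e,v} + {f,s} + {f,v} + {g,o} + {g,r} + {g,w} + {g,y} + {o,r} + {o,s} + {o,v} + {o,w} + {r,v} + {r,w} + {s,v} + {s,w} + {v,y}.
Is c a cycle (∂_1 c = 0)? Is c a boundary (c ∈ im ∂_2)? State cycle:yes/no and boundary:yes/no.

cycle:yes boundary:no

n_0=9 n_1=30 n_2=17  [Z2]
∂1: piv[ef,eg,eo,er,ev,ey,fs,gw] rk=8  ker:fg,fr,fv,fy,go,gr,gs,gv,gy,or,os,ov,ow,oy,rs,rv,rw,ry,sv,sw,vy,wy
∂2: piv[ego,egv,eor,eov,erv,fgr,fgs,fgy,frs,fsv,grw,gry,osw,rvy,rwy] rk=15  ker:gov,orv
∂1c = 0
c vs im∂2: residual ≠ 0 ⇒ not boundary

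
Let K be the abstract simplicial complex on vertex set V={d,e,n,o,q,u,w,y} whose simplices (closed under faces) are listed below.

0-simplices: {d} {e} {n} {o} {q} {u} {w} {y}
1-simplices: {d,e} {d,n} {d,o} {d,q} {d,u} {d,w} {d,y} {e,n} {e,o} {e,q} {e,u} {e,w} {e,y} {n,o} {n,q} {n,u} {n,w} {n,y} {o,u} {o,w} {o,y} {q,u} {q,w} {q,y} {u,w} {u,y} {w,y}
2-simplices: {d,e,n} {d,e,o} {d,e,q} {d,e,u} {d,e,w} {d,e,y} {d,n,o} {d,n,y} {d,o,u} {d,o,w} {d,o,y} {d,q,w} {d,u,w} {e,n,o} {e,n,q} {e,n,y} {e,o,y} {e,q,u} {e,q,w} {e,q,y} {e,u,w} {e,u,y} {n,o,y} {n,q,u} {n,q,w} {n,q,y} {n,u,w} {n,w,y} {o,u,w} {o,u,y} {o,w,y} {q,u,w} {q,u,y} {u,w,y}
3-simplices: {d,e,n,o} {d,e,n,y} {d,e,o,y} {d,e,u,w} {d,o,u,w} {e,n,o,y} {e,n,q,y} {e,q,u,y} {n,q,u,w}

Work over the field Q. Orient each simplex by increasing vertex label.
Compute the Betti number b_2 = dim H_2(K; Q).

b_2=5

n_0=8 n_1=27 n_2=34 n_3=9  [Q]
∂1: piv[de,dn,do,dq,du,dw,dy] rk=7  ker:en,eo,eq,eu,ew,ey,no,nq,nu,nw,ny,ou,ow,oy,qu,qw,qy,uw,uy,wy
∂2: piv[den,deo,deq,deu,dew,dey,dno,dny,dou,dow,doy,dqw,duw,enq,equ,eqy,euy,nqu,nqw,nwy] rk=20  ker:eno,eny,eoy,eqw,euw,noy,nqy,nuw,ouw,ouy,owy,quw,quy,uwy
∂3: piv[deno,deny,deoy,deuw,douw,enoy,enqy,equy,nquw] rk=9
b_2=(34−20)−9=5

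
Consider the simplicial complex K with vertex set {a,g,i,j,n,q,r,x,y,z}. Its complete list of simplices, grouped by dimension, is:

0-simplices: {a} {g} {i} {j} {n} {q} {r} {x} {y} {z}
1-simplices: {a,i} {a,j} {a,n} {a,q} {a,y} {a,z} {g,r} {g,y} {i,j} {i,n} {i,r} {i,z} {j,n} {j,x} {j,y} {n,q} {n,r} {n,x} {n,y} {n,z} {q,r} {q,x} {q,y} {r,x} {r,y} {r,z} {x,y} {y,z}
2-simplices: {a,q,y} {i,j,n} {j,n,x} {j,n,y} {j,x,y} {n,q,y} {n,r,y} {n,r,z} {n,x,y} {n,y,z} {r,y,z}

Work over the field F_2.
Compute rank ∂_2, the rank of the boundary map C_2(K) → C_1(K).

rank∂_2=9

n_0=10 n_1=28 n_2=11  [Z2]
∂1: piv[ai,aj,an,aq,ay,az,gr,gy,jx] rk=9  ker:ij,in,ir,iz,jn,jy,nq,nr,nx,ny,nz,qr,qx,qy,rx,ry,rz,xy,yz
∂2: piv[aqy,ijn,jnx,jny,jxy,nqy,nry,nrz,nyz] rk=9  ker:nxy,ryz
rk∂_2=9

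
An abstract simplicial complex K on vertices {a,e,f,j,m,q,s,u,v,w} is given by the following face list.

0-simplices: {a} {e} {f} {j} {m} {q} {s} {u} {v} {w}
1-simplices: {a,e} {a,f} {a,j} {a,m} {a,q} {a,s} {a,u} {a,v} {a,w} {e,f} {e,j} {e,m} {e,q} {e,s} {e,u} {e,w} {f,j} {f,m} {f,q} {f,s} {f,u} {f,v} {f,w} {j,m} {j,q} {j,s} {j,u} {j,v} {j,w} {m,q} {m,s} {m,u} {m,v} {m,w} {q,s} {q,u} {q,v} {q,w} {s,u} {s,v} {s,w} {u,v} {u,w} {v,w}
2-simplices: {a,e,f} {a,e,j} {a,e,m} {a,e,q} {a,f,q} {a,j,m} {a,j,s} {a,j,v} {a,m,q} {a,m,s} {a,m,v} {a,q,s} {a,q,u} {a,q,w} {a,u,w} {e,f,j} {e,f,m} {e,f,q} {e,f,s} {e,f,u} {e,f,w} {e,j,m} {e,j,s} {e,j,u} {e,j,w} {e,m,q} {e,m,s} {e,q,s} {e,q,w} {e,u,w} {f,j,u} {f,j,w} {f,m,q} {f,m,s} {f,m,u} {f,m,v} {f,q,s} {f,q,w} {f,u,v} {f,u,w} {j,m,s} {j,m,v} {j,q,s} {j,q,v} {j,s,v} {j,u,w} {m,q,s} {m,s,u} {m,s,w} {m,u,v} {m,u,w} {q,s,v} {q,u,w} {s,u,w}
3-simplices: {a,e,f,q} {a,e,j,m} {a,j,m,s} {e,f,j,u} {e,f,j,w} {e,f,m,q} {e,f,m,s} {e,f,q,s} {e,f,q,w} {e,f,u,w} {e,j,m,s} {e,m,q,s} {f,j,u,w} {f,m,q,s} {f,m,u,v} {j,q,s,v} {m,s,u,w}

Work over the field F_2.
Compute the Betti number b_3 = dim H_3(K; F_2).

b_3=1

n_0=10 n_1=44 n_2=54 n_3=17  [Z2]
∂1: piv[ae,af,aj,am,aq,as,au,av,aw] rk=9  ker:ef,ej,em,eq,es,eu,ew,fj,fm,fq,fs,fu,fv,fw,jm,jq,js,ju,jv,jw,mq,ms,mu,mv,mw,qs,qu,qv,qw,su,sv,sw,uv,uw,vw
∂2: piv[aef,aej,aem,aeq,afq,ajm,ajs,ajv,amq,ams,amv,aqs,aqu,aqw,auw,efj,efm,efs,efu,efw,ejs,eju,ejw,eqw,euw,fmu,fmv,fuv,jqs,jqv,jsv,msu,msw,muw] rk=34  ker:efq,ejm,emq,ems,eqs,fju,fjw,fmq,fms,fqs,fqw,fuw,jms,jmv,juw,mqs,muv,qsv,quw,suw
∂3: piv[aefq,aejm,ajms,efju,efjw,efmq,efms,efqs,efqw,efuw,ejms,emqs,fjuw,fmuv,jqsv,msuw] rk=16  ker:fmqs
b_3=(17−16)−0=1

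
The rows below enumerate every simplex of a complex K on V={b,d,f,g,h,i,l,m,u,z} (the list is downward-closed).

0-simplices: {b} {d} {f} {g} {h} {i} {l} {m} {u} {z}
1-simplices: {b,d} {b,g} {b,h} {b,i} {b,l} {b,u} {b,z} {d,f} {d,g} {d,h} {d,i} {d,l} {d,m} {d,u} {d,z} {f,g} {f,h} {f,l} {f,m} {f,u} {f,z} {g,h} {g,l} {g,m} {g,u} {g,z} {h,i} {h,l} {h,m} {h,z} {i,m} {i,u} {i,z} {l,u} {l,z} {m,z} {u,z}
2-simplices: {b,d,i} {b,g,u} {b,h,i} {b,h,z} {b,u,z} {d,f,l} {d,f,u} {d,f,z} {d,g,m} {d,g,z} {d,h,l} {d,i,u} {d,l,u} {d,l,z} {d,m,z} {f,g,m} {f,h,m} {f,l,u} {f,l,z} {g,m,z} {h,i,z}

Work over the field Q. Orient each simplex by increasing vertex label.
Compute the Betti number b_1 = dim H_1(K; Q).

n_0=10 n_1=37 n_2=21  [Q]
∂1: piv[bd,bg,bh,bi,bl,bu,bz,df,dm] rk=9  ker:dg,dh,di,dl,du,dz,fg,fh,fl,fm,fu,fz,gh,gl,gm,gu,gz,hi,hl,hm,hz,im,iu,iz,lu,lz,mz,uz
∂2: piv[bdi,bgu,bhi,bhz,buz,dfl,dfu,dfz,dgm,dgz,dhl,diu,dlu,dlz,dmz,fgm,fhm,hiz] rk=18  ker:flu,flz,gmz
b_1=(37−9)−18=10

b_1=10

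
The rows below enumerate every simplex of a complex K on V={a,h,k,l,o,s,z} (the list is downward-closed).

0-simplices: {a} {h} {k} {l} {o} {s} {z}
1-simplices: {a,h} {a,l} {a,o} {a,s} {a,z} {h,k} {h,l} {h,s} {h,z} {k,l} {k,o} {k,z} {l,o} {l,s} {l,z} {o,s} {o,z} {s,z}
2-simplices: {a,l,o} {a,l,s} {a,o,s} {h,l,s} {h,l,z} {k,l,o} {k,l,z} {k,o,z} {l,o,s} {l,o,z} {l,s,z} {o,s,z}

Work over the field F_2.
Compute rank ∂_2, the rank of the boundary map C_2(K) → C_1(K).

rank∂_2=9

n_0=7 n_1=18 n_2=12  [Z2]
∂1: piv[ah,al,ao,as,az,hk] rk=6  ker:hl,hs,hz,kl,ko,kz,lo,ls,lz,os,oz,sz
∂2: piv[alo,als,aos,hls,hlz,klo,klz,koz,lsz] rk=9  ker:los,loz,osz
rk∂_2=9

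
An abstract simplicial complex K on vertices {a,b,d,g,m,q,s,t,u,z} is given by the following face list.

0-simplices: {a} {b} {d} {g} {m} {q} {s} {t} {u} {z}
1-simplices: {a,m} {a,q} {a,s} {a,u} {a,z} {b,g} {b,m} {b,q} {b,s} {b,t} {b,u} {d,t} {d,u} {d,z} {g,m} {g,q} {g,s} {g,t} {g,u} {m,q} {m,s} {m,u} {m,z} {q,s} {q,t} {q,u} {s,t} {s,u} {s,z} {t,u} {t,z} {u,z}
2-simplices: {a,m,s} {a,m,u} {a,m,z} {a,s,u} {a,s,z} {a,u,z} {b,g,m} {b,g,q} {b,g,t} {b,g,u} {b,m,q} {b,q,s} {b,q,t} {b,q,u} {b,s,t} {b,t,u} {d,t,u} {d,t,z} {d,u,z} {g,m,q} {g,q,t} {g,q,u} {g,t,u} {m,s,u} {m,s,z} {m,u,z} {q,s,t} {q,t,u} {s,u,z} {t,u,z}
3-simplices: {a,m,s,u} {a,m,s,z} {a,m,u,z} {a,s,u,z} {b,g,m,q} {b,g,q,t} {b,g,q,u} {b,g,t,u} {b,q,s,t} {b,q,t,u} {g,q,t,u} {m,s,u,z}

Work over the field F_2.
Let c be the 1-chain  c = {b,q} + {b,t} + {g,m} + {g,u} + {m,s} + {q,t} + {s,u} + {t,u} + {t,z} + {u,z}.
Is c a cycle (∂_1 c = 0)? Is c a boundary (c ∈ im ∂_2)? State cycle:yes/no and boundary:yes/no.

cycle:yes boundary:no

n_0=10 n_1=32 n_2=30 n_3=12  [Z2]
∂1: piv[am,aq,as,au,az,bg,bm,bt,dt] rk=9  ker:bq,bs,bu,du,dz,gm,gq,gs,gt,gu,mq,ms,mu,mz,qs,qt,qu,st,su,sz,tu,tz,uz
∂2: piv[ams,amu,amz,asu,asz,auz,bgm,bgq,bgt,bgu,bmq,bqs,bqt,bqu,bst,btu,dtu,dtz,duz] rk=19  ker:gmq,gqt,gqu,gtu,msu,msz,muz,qst,qtu,suz,tuz
∂3: piv[amsu,amsz,amuz,asuz,bgmq,bgqt,bgqu,bgtu,bqst,bqtu] rk=10  ker:gqtu,msuz
∂1c = 0
c vs im∂2: residual ≠ 0 ⇒ not boundary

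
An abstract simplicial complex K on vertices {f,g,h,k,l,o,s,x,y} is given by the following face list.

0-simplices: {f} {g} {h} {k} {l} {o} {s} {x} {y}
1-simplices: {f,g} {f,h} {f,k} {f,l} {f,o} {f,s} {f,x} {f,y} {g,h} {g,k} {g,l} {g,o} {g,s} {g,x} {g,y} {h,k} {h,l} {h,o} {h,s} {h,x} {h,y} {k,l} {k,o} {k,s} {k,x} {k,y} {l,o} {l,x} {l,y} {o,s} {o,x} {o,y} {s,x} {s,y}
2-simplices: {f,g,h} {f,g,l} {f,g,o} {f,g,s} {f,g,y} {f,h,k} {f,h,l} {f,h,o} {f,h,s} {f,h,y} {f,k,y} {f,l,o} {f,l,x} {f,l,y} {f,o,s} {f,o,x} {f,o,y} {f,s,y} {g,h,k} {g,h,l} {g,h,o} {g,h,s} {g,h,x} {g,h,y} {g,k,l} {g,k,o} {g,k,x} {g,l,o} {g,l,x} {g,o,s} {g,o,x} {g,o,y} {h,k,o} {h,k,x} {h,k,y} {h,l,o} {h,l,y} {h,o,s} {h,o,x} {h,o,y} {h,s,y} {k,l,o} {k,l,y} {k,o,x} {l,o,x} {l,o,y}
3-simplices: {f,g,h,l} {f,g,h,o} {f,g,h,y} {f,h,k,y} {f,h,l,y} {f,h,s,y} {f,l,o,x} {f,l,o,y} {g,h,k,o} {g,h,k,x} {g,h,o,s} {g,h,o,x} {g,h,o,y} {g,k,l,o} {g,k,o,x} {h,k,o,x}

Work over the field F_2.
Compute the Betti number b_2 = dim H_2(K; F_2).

b_2=7

n_0=9 n_1=34 n_2=46 n_3=16  [Z2]
∂1: piv[fg,fh,fk,fl,fo,fs,fx,fy] rk=8  ker:gh,gk,gl,go,gs,gx,gy,hk,hl,ho,hs,hx,hy,kl,ko,ks,kx,ky,lo,lx,ly,os,ox,oy,sx,sy
∂2: piv[fgh,fgl,fgo,fgs,fgy,fhk,fhl,fho,fhs,fhy,fky,flo,flx,fly,fos,fox,foy,fsy,ghk,ghx,gkl,gko,gkx,glx] rk=24  ker:ghl,gho,ghs,ghy,glo,gos,gox,goy,hko,hkx,hky,hlo,hly,hos,hox,hoy,hsy,klo,kly,kox,lox,loy
∂3: piv[fghl,fgho,fghy,fhky,fhly,fhsy,flox,floy,ghko,ghkx,ghos,ghox,ghoy,gklo,gkox] rk=15  ker:hkox
b_2=(46−24)−15=7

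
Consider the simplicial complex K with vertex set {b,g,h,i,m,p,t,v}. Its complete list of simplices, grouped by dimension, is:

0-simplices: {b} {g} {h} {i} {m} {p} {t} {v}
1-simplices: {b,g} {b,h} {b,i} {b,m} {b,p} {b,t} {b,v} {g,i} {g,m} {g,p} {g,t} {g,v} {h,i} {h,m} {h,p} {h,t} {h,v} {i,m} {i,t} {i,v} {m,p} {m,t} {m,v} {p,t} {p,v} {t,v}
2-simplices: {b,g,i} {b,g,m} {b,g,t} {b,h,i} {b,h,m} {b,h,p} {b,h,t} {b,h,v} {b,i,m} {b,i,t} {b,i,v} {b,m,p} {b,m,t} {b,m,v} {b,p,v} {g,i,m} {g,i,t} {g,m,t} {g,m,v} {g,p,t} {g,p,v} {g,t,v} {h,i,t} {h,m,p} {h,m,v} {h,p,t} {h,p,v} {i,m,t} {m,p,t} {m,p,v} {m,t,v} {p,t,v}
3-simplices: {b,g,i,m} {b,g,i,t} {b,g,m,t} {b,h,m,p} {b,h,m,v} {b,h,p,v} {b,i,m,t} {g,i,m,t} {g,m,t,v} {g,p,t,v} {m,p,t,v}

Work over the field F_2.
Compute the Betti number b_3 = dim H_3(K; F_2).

b_3=1

n_0=8 n_1=26 n_2=32 n_3=11  [Z2]
∂1: piv[bg,bh,bi,bm,bp,bt,bv] rk=7  ker:gi,gm,gp,gt,gv,hi,hm,hp,ht,hv,im,it,iv,mp,mt,mv,pt,pv,tv
∂2: piv[bgi,bgm,bgt,bhi,bhm,bhp,bht,bhv,bim,bit,biv,bmp,bmt,bmv,bpv,gmv,gpt,gpv,gtv] rk=19  ker:gim,git,gmt,hit,hmp,hmv,hpt,hpv,imt,mpt,mpv,mtv,ptv
∂3: piv[bgim,bgit,bgmt,bhmp,bhmv,bhpv,bimt,gmtv,gptv,mptv] rk=10  ker:gimt
b_3=(11−10)−0=1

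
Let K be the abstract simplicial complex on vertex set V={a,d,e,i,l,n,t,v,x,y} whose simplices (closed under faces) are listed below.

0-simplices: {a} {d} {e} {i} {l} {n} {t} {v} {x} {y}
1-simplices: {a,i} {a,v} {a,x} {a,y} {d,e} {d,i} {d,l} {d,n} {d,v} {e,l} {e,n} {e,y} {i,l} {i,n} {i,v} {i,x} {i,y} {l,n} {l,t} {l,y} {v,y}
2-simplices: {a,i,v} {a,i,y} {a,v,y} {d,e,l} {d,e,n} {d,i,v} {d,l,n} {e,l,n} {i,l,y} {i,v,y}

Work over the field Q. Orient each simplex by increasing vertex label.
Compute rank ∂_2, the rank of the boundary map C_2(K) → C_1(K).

rank∂_2=8

n_0=10 n_1=21 n_2=10  [Q]
∂1: piv[ai,av,ax,ay,de,di,dl,dn,lt] rk=9  ker:dv,el,en,ey,il,in,iv,ix,iy,ln,ly,vy
∂2: piv[aiv,aiy,avy,del,den,div,dln,ily] rk=8  ker:eln,ivy
rk∂_2=8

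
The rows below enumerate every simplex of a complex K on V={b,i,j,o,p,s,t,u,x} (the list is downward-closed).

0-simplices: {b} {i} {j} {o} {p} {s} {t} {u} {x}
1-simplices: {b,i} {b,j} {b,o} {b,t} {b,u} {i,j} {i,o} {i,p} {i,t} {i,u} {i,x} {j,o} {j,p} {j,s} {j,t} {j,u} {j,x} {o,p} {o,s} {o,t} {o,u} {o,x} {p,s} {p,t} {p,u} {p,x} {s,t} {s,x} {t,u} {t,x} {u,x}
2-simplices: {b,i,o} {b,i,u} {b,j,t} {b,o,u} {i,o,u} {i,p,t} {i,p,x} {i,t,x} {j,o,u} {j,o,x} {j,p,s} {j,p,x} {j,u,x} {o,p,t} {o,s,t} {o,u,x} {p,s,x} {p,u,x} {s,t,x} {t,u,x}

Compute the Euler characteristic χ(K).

n_0=9 n_1=31 n_2=20
χ=+9−31+20=-2

χ(K)=-2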